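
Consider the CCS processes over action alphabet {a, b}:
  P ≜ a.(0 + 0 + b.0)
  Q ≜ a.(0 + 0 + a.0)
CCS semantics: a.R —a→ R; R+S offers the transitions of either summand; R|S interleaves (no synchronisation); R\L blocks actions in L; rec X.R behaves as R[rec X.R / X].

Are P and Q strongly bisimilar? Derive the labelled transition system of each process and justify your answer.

NO

LTS(P): 3 reachable states
  m0 = a.(0 + 0 + b.0) | -a-> m1
  m1 = 0 + 0 + b.0 | -b-> m2
  m2 = 0 | stopped
LTS(Q): 3 reachable states
  n0 = a.(0 + 0 + a.0) | -a-> n1
  n1 = 0 + 0 + a.0 | -a-> n2
  n2 = 0 | stopped
Bisimilarity quotient blocks:
  B0 = {m0}
  B1 = {m1}
  B2 = {m2, n2}
  B3 = {n0}
  B4 = {n1}
m0 ∈ B0, n0 ∈ B3 → different blocks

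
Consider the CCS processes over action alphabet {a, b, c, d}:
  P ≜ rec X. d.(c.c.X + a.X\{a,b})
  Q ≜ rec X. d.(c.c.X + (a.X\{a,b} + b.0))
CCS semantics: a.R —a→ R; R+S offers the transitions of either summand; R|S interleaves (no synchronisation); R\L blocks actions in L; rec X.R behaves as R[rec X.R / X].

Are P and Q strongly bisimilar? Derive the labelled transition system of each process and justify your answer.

LTS(P): 6 reachable states
  s0 = rec X. d.(c.c.X + a.X\{a,b}) | —d→ s1
  s1 = c.c.(rec X. d.(c.c.X + a.X\{a,b})) + a.(rec X. d.(c.c.X + a.X\{a,b}))\{a,b} | —a→ s2, —c→ s3
  s2 = (rec X. d.(c.c.X + a.X\{a,b}))\{a,b} | —d→ s4
  s3 = c.(rec X. d.(c.c.X + a.X\{a,b})) | —c→ s0
  s4 = (c.c.(rec X. d.(c.c.X + a.X\{a,b})) + a.(rec X. d.(c.c.X + a.X\{a,b}))\{a,b})\{a,b} | —c→ s5
  s5 = (c.(rec X. d.(c.c.X + a.X\{a,b})))\{a,b} | —c→ s2
LTS(Q): 7 reachable states
  t0 = rec X. d.(c.c.X + (a.X\{a,b} + b.0)) | —d→ t1
  t1 = c.c.(rec X. d.(c.c.X + (a.X\{a,b} + b.0))) + (a.(rec X. d.(c.c.X + (a.X\{a,b} + b.0)))\{a,b} + b.0) | —a→ t2, —b→ t3, —c→ t4
  t2 = (rec X. d.(c.c.X + (a.X\{a,b} + b.0)))\{a,b} | —d→ t5
  t3 = 0 | stopped
  t4 = c.(rec X. d.(c.c.X + (a.X\{a,b} + b.0))) | —c→ t0
  t5 = (c.c.(rec X. d.(c.c.X + (a.X\{a,b} + b.0))) + (a.(rec X. d.(c.c.X + (a.X\{a,b} + b.0)))\{a,b} + b.0))\{a,b} | —c→ t6
  t6 = (c.(rec X. d.(c.c.X + (a.X\{a,b} + b.0))))\{a,b} | —c→ t2
Bisimilarity quotient blocks:
  B0 = {s0}
  B1 = {s1}
  B2 = {s2, t2}
  B3 = {s4, t5}
  B4 = {s5, t6}
  B5 = {s3}
  B6 = {t0}
  B7 = {t1}
  B8 = {t3}
  B9 = {t4}
s0 ∈ B0, t0 ∈ B6 → different blocks

NO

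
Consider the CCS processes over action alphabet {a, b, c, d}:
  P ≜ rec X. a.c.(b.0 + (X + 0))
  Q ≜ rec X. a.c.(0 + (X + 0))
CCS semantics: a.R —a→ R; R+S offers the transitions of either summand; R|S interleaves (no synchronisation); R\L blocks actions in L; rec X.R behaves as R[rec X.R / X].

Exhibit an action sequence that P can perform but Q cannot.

acb

LTS(P): 4 reachable states
  u0 = rec X. a.c.(b.0 + (X + 0)) :: ··a··> u1
  u1 = c.(b.0 + ((rec X. a.c.(b.0 + (X + 0))) + 0)) :: ··c··> u2
  u2 = b.0 + ((rec X. a.c.(b.0 + (X + 0))) + 0) :: ··a··> u1, ··b··> u3
  u3 = 0 :: ∅
LTS(Q): 3 reachable states
  v0 = rec X. a.c.(0 + (X + 0)) :: ··a··> v1
  v1 = c.(0 + ((rec X. a.c.(0 + (X + 0))) + 0)) :: ··c··> v2
  v2 = 0 + ((rec X. a.c.(0 + (X + 0))) + 0) :: ··a··> v1
Executing acb from P (initial set {u0}):
  after a @ step 1: {u1}
  after c @ step 2: {u2}
  after b @ step 3: {u3}
  — P admits the full trace.
Executing acb from Q (initial set {v0}):
  after a @ step 1: {v1}
  after c @ step 2: {v2}
  after b @ step 3: ∅  — Q cannot continue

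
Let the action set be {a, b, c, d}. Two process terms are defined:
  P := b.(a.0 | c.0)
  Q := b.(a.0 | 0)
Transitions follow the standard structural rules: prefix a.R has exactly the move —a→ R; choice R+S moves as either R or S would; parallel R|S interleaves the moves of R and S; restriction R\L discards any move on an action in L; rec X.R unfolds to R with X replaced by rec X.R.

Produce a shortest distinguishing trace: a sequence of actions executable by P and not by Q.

Reachable graph of P (5 states):
  m0 = b.(a.0 | c.0) ⊢ —b→ m1
  m1 = a.0 | c.0 ⊢ —a→ m2, —c→ m3
  m2 = 0 | c.0 ⊢ —c→ m4
  m3 = a.0 | 0 ⊢ —a→ m4
  m4 = 0 | 0 ⊢ (no moves)
Reachable graph of Q (3 states):
  n0 = b.(a.0 | 0) ⊢ —b→ n1
  n1 = a.0 | 0 ⊢ —a→ n2
  n2 = 0 | 0 ⊢ (no moves)
Executing bc from P (initial set {m0}):
  step 1 (b): {m1}
  step 2 (c): {m3}
  P completes σ.
Executing bc from Q (initial set {n0}):
  step 1 (b): {n1}
  step 2 (c): no successor for Q

bc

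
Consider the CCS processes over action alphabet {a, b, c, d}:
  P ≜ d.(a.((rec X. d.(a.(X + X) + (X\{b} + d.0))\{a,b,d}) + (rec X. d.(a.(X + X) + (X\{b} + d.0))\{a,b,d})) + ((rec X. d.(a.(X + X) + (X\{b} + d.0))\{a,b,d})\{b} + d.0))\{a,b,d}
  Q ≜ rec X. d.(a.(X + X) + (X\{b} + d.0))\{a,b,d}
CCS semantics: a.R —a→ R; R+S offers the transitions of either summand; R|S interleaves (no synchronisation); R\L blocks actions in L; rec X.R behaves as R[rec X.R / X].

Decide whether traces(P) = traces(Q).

trace-equivalent

LTS(P): 2 reachable states
  s0 = d.(a.((rec X. d.(a.(X + X) + (X\{b} + d.0))\{a,b,d}) + (rec X. d.(a.(X + X) + (X\{b} + d.0))\{a,b,d})) + ((rec X. d.(a.(X + X) + (X\{b} + d.0))\{a,b,d})\{b} + d.0))\{a,b,d} ⊢ ··d··> s1
  s1 = (a.((rec X. d.(a.(X + X) + (X\{b} + d.0))\{a,b,d}) + (rec X. d.(a.(X + X) + (X\{b} + d.0))\{a,b,d})) + ((rec X. d.(a.(X + X) + (X\{b} + d.0))\{a,b,d})\{b} + d.0))\{a,b,d} ⊢ deadlocked
LTS(Q): 2 reachable states
  t0 = rec X. d.(a.(X + X) + (X\{b} + d.0))\{a,b,d} ⊢ ··d··> t1
  t1 = (a.((rec X. d.(a.(X + X) + (X\{b} + d.0))\{a,b,d}) + (rec X. d.(a.(X + X) + (X\{b} + d.0))\{a,b,d})) + ((rec X. d.(a.(X + X) + (X\{b} + d.0))\{a,b,d})\{b} + d.0))\{a,b,d} ⊢ deadlocked
Bisimilarity quotient blocks:
  B0 = {s0, t0}
  B1 = {s1, t1}
s0 ∈ B0, t0 ∈ B0 → same block
Bisimilar ⇒ trace-equivalent.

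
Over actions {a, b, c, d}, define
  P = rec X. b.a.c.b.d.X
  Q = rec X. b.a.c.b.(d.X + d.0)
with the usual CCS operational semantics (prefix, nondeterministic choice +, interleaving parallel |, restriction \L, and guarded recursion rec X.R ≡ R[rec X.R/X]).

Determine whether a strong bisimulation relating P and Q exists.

NO

LTS(P): 5 reachable states
  s0 = rec X. b.a.c.b.d.X ⊢ -b-> s1
  s1 = a.c.b.d.(rec X. b.a.c.b.d.X) ⊢ -a-> s2
  s2 = c.b.d.(rec X. b.a.c.b.d.X) ⊢ -c-> s3
  s3 = b.d.(rec X. b.a.c.b.d.X) ⊢ -b-> s4
  s4 = d.(rec X. b.a.c.b.d.X) ⊢ -d-> s0
LTS(Q): 6 reachable states
  t0 = rec X. b.a.c.b.(d.X + d.0) ⊢ -b-> t1
  t1 = a.c.b.(d.(rec X. b.a.c.b.(d.X + d.0)) + d.0) ⊢ -a-> t2
  t2 = c.b.(d.(rec X. b.a.c.b.(d.X + d.0)) + d.0) ⊢ -c-> t3
  t3 = b.(d.(rec X. b.a.c.b.(d.X + d.0)) + d.0) ⊢ -b-> t4
  t4 = d.(rec X. b.a.c.b.(d.X + d.0)) + d.0 ⊢ -d-> t0, -d-> t5
  t5 = 0 ⊢ ·
Partition-refinement fixed point:
  B0 = {s0}
  B1 = {s1}
  B2 = {s2}
  B3 = {s3}
  B4 = {s4}
  B5 = {t0}
  B6 = {t1}
  B7 = {t2}
  B8 = {t3}
  B9 = {t4}
  B10 = {t5}
s0 ∈ B0, t0 ∈ B5 → different blocks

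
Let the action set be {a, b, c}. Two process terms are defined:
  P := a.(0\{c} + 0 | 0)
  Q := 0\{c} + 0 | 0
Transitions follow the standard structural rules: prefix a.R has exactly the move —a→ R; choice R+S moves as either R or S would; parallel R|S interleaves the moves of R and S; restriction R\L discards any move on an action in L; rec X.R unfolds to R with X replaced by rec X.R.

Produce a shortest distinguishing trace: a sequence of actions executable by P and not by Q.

a

P's transition system — 2 states:
  u0 = a.(0\{c} + 0 | 0) | ··a··> u1
  u1 = 0\{c} + 0 | 0 | (no moves)
Q's transition system — 1 states:
  v0 = 0\{c} + 0 | 0 | (no moves)
Run σ = ⟨a⟩ on P: start {u0}
  after a @ step 1: {u1}
  — P admits the full trace.
Run σ = ⟨a⟩ on Q: start {v0}
  after a @ step 1: no successor for Q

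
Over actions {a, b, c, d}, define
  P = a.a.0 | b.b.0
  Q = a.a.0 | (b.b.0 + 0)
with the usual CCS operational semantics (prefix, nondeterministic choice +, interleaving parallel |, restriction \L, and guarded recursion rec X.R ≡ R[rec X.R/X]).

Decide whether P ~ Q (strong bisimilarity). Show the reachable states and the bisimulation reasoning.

YES

P's transition system — 9 states:
  p0 = a.a.0 | b.b.0 → -a-> p1, -b-> p2
  p1 = a.0 | b.b.0 → -a-> p3, -b-> p4
  p2 = a.a.0 | b.0 → -a-> p4, -b-> p5
  p3 = 0 | b.b.0 → -b-> p6
  p4 = a.0 | b.0 → -a-> p6, -b-> p7
  p5 = a.a.0 | 0 → -a-> p7
  p6 = 0 | b.0 → -b-> p8
  p7 = a.0 | 0 → -a-> p8
  p8 = 0 | 0 → stopped
Q's transition system — 9 states:
  q0 = a.a.0 | (b.b.0 + 0) → -a-> q1, -b-> q2
  q1 = a.0 | (b.b.0 + 0) → -a-> q3, -b-> q4
  q2 = a.a.0 | b.0 → -a-> q4, -b-> q5
  q3 = 0 | (b.b.0 + 0) → -b-> q6
  q4 = a.0 | b.0 → -a-> q6, -b-> q7
  q5 = a.a.0 | 0 → -a-> q7
  q6 = 0 | b.0 → -b-> q8
  q7 = a.0 | 0 → -a-> q8
  q8 = 0 | 0 → stopped
Partition-refinement fixed point:
  B0 = {p0, q0}
  B1 = {p2, q2}
  B2 = {p4, q4}
  B3 = {p6, q6}
  B4 = {p8, q8}
  B5 = {p7, q7}
  B6 = {p5, q5}
  B7 = {p1, q1}
  B8 = {p3, q3}
p0 ∈ B0, q0 ∈ B0 → same block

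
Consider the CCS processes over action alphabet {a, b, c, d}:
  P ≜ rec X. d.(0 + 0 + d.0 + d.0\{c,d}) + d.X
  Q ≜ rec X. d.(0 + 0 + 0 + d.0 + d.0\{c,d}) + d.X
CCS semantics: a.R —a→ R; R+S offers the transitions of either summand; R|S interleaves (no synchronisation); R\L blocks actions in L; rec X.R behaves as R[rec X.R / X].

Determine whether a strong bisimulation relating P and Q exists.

Reachable graph of P (4 states):
  m0 = rec X. d.(0 + 0 + d.0 + d.0\{c,d}) + d.X :: —d→ m0, —d→ m1
  m1 = 0 + 0 + d.0 + d.0\{c,d} :: —d→ m2, —d→ m3
  m2 = 0 :: ∅
  m3 = 0\{c,d} :: ∅
Reachable graph of Q (4 states):
  n0 = rec X. d.(0 + 0 + 0 + d.0 + d.0\{c,d}) + d.X :: —d→ n0, —d→ n1
  n1 = 0 + 0 + 0 + d.0 + d.0\{c,d} :: —d→ n2, —d→ n3
  n2 = 0 :: ∅
  n3 = 0\{c,d} :: ∅
Bisimilarity quotient blocks:
  B0 = {m0, n0}
  B1 = {m1, n1}
  B2 = {m2, m3, n2, n3}
m0 ∈ B0, n0 ∈ B0 → same block

bisimilar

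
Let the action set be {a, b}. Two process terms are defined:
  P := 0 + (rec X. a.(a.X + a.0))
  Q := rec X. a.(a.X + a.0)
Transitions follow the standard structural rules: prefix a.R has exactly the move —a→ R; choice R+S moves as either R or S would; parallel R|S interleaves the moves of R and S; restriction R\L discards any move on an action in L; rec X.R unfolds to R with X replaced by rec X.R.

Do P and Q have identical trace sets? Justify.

LTS(P): 4 reachable states
  m0 = 0 + (rec X. a.(a.X + a.0)) ⊢ =a=> m1
  m1 = a.(rec X. a.(a.X + a.0)) + a.0 ⊢ =a=> m2, =a=> m3
  m2 = 0 ⊢ stopped
  m3 = rec X. a.(a.X + a.0) ⊢ =a=> m1
LTS(Q): 3 reachable states
  n0 = rec X. a.(a.X + a.0) ⊢ =a=> n1
  n1 = a.(rec X. a.(a.X + a.0)) + a.0 ⊢ =a=> n0, =a=> n2
  n2 = 0 ⊢ stopped
Bisimilarity quotient blocks:
  B0 = {m0, m3, n0}
  B1 = {m1, n1}
  B2 = {m2, n2}
m0 ∈ B0, n0 ∈ B0 → same block
Bisimilar ⇒ trace-equivalent.

traces(P) = traces(Q)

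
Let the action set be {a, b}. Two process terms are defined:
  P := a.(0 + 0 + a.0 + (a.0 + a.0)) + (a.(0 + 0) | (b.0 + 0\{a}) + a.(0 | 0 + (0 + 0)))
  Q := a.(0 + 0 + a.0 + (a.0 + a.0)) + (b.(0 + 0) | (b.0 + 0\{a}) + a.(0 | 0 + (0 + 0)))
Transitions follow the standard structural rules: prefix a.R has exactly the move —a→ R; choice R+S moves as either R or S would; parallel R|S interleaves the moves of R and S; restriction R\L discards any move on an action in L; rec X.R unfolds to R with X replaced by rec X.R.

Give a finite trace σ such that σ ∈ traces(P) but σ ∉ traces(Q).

ab

LTS(P): 7 reachable states
  s0 = a.(0 + 0 + a.0 + (a.0 + a.0)) + (a.(0 + 0) | (b.0 + 0\{a}) + a.(0 | 0 + (0 + 0))) → =a=> s1, =a=> s2, =a=> s3, =b=> s4
  s1 = (0 + 0) | (b.0 + 0\{a}) → =b=> s5
  s2 = 0 + 0 + a.0 + (a.0 + a.0) → =a=> s6
  s3 = 0 | 0 + (0 + 0) → deadlocked
  s4 = a.(0 + 0) | 0 → =a=> s5
  s5 = (0 + 0) | 0 → deadlocked
  s6 = 0 → deadlocked
LTS(Q): 7 reachable states
  t0 = a.(0 + 0 + a.0 + (a.0 + a.0)) + (b.(0 + 0) | (b.0 + 0\{a}) + a.(0 | 0 + (0 + 0))) → =a=> t1, =a=> t2, =b=> t3, =b=> t4
  t1 = 0 + 0 + a.0 + (a.0 + a.0) → =a=> t5
  t2 = 0 | 0 + (0 + 0) → deadlocked
  t3 = (0 + 0) | (b.0 + 0\{a}) → =b=> t6
  t4 = b.(0 + 0) | 0 → =b=> t6
  t5 = 0 → deadlocked
  t6 = (0 + 0) | 0 → deadlocked
Run σ = ⟨ab⟩ on P: start {s0}
  after a @ step 1: {s1, s2, s3}
  after b @ step 2: {s5}
  — P admits the full trace.
Run σ = ⟨ab⟩ on Q: start {t0}
  after a @ step 1: {t1, t2}
  after b @ step 2: ∅ (Q stuck)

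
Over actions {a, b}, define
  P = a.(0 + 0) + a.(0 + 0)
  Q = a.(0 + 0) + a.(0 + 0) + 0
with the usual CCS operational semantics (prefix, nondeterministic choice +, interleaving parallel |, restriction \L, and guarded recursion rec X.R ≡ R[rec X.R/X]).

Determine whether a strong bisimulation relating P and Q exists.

P ~ Q

P's transition system — 2 states:
  m0 = a.(0 + 0) + a.(0 + 0) ⊢ =a=> m1
  m1 = 0 + 0 ⊢ (no moves)
Q's transition system — 2 states:
  n0 = a.(0 + 0) + a.(0 + 0) + 0 ⊢ =a=> n1
  n1 = 0 + 0 ⊢ (no moves)
Partition-refinement fixed point:
  B0 = {m0, n0}
  B1 = {m1, n1}
m0 ∈ B0, n0 ∈ B0 → same block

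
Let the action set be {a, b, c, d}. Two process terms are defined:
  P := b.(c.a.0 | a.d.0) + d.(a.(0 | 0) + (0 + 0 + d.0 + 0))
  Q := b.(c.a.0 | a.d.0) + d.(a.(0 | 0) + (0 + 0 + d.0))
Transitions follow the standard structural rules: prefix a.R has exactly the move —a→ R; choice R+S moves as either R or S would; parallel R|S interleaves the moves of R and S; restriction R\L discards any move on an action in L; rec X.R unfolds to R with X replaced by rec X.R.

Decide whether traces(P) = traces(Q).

P's transition system — 12 states:
  m0 = b.(c.a.0 | a.d.0) + d.(a.(0 | 0) + (0 + 0 + d.0 + 0)) has moves -b-> m1, -d-> m2
  m1 = c.a.0 | a.d.0 has moves -a-> m3, -c-> m4
  m2 = a.(0 | 0) + (0 + 0 + d.0 + 0) has moves -a-> m5, -d-> m6
  m3 = c.a.0 | d.0 has moves -c-> m7, -d-> m8
  m4 = a.0 | a.d.0 has moves -a-> m7, -a-> m9
  m5 = 0 | 0 has moves ·
  m6 = 0 has moves ·
  m7 = a.0 | d.0 has moves -a-> m10, -d-> m11
  m8 = c.a.0 | 0 has moves -c-> m11
  m9 = 0 | a.d.0 has moves -a-> m10
  m10 = 0 | d.0 has moves -d-> m5
  m11 = a.0 | 0 has moves -a-> m5
Q's transition system — 12 states:
  n0 = b.(c.a.0 | a.d.0) + d.(a.(0 | 0) + (0 + 0 + d.0)) has moves -b-> n1, -d-> n2
  n1 = c.a.0 | a.d.0 has moves -a-> n3, -c-> n4
  n2 = a.(0 | 0) + (0 + 0 + d.0) has moves -a-> n5, -d-> n6
  n3 = c.a.0 | d.0 has moves -c-> n7, -d-> n8
  n4 = a.0 | a.d.0 has moves -a-> n7, -a-> n9
  n5 = 0 | 0 has moves ·
  n6 = 0 has moves ·
  n7 = a.0 | d.0 has moves -a-> n10, -d-> n11
  n8 = c.a.0 | 0 has moves -c-> n11
  n9 = 0 | a.d.0 has moves -a-> n10
  n10 = 0 | d.0 has moves -d-> n5
  n11 = a.0 | 0 has moves -a-> n5
Coarsest stable partition (strong bisimilarity classes):
  B0 = {m0, n0}
  B1 = {m1, n1}
  B2 = {m3, n3}
  B3 = {m8, n8}
  B4 = {m11, n11}
  B5 = {m5, m6, n5, n6}
  B6 = {m7, n7}
  B7 = {m10, n10}
  B8 = {m4, n4}
  B9 = {m9, n9}
  B10 = {m2, n2}
m0 ∈ B0, n0 ∈ B0 → same block
Bisimilar ⇒ trace-equivalent.

YES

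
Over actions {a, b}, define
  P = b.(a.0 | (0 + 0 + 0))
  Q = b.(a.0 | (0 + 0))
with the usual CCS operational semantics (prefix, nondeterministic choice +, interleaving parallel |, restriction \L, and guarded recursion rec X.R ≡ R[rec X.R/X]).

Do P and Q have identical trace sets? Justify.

P's transition system — 3 states:
  u0 = b.(a.0 | (0 + 0 + 0)) :: -b-> u1
  u1 = a.0 | (0 + 0 + 0) :: -a-> u2
  u2 = 0 | (0 + 0 + 0) :: (no moves)
Q's transition system — 3 states:
  v0 = b.(a.0 | (0 + 0)) :: -b-> v1
  v1 = a.0 | (0 + 0) :: -a-> v2
  v2 = 0 | (0 + 0) :: (no moves)
Coarsest stable partition (strong bisimilarity classes):
  B0 = {u0, v0}
  B1 = {u1, v1}
  B2 = {u2, v2}
u0 ∈ B0, v0 ∈ B0 → same block
Bisimilar ⇒ trace-equivalent.

YES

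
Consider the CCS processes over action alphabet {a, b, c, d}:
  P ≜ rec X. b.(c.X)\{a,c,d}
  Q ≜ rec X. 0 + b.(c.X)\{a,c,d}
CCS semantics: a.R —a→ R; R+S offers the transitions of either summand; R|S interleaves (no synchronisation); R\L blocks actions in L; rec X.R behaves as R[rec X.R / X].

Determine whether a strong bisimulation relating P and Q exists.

Reachable graph of P (2 states):
  u0 = rec X. b.(c.X)\{a,c,d} ⊢ =b=> u1
  u1 = (c.(rec X. b.(c.X)\{a,c,d}))\{a,c,d} ⊢ deadlocked
Reachable graph of Q (2 states):
  v0 = rec X. 0 + b.(c.X)\{a,c,d} ⊢ =b=> v1
  v1 = (c.(rec X. 0 + b.(c.X)\{a,c,d}))\{a,c,d} ⊢ deadlocked
Bisimilarity quotient blocks:
  B0 = {u0, v0}
  B1 = {u1, v1}
u0 ∈ B0, v0 ∈ B0 → same block

bisimilar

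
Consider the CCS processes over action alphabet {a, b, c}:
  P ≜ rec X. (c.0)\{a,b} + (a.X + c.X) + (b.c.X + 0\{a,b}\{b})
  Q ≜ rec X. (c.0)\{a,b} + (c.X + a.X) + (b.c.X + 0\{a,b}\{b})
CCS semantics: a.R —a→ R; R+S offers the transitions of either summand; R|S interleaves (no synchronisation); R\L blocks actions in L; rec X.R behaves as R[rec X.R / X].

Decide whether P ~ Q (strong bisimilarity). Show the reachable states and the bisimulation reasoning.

LTS(P): 3 reachable states
  u0 = rec X. (c.0)\{a,b} + (a.X + c.X) + (b.c.X + 0\{a,b}\{b}) ⊢ —a→ u0, —b→ u1, —c→ u0, —c→ u2
  u1 = c.(rec X. (c.0)\{a,b} + (a.X + c.X) + (b.c.X + 0\{a,b}\{b})) ⊢ —c→ u0
  u2 = 0\{a,b} ⊢ stopped
LTS(Q): 3 reachable states
  v0 = rec X. (c.0)\{a,b} + (c.X + a.X) + (b.c.X + 0\{a,b}\{b}) ⊢ —a→ v0, —b→ v1, —c→ v0, —c→ v2
  v1 = c.(rec X. (c.0)\{a,b} + (c.X + a.X) + (b.c.X + 0\{a,b}\{b})) ⊢ —c→ v0
  v2 = 0\{a,b} ⊢ stopped
Partition-refinement fixed point:
  B0 = {u0, v0}
  B1 = {u1, v1}
  B2 = {u2, v2}
u0 ∈ B0, v0 ∈ B0 → same block

P ~ Q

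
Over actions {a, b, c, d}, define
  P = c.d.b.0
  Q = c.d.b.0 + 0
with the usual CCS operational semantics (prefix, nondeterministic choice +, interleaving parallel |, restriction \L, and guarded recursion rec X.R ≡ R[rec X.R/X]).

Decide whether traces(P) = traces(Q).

YES

P's transition system — 4 states:
  s0 = c.d.b.0 has moves ··c··> s1
  s1 = d.b.0 has moves ··d··> s2
  s2 = b.0 has moves ··b··> s3
  s3 = 0 has moves ∅
Q's transition system — 4 states:
  t0 = c.d.b.0 + 0 has moves ··c··> t1
  t1 = d.b.0 has moves ··d··> t2
  t2 = b.0 has moves ··b··> t3
  t3 = 0 has moves ∅
Bisimilarity quotient blocks:
  B0 = {s0, t0}
  B1 = {s1, t1}
  B2 = {s2, t2}
  B3 = {s3, t3}
s0 ∈ B0, t0 ∈ B0 → same block
Bisimilar ⇒ trace-equivalent.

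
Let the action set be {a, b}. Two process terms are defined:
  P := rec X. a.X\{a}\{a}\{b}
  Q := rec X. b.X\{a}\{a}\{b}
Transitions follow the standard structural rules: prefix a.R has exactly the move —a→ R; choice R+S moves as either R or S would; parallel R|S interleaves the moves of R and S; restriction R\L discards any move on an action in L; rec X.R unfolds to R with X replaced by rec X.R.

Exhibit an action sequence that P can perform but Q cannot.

a

P's transition system — 2 states:
  u0 = rec X. a.X\{a}\{a}\{b} | ··a··> u1
  u1 = (rec X. a.X\{a}\{a}\{b})\{a}\{a}\{b} | (no moves)
Q's transition system — 2 states:
  v0 = rec X. b.X\{a}\{a}\{b} | ··b··> v1
  v1 = (rec X. b.X\{a}\{a}\{b})\{a}\{a}\{b} | (no moves)
Trace ⟨a⟩ through P, begin at {u0}:
  [1] a ⇒ {u1}
  ✓ P
Trace ⟨a⟩ through Q, begin at {v0}:
  [1] a ⇒ ∅  — Q cannot continue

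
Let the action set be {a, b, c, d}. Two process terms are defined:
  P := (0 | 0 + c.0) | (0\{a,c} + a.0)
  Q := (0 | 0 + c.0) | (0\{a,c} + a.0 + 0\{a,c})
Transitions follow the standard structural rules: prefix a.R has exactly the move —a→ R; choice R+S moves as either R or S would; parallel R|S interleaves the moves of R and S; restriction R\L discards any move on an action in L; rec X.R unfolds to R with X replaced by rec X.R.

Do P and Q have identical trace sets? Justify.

P's transition system — 4 states:
  s0 = (0 | 0 + c.0) | (0\{a,c} + a.0) :: =a=> s1, =c=> s2
  s1 = (0 | 0 + c.0) | 0 :: =c=> s3
  s2 = 0 | (0\{a,c} + a.0) :: =a=> s3
  s3 = 0 | 0 :: ·
Q's transition system — 4 states:
  t0 = (0 | 0 + c.0) | (0\{a,c} + a.0 + 0\{a,c}) :: =a=> t1, =c=> t2
  t1 = (0 | 0 + c.0) | 0 :: =c=> t3
  t2 = 0 | (0\{a,c} + a.0 + 0\{a,c}) :: =a=> t3
  t3 = 0 | 0 :: ·
Coarsest stable partition (strong bisimilarity classes):
  B0 = {s0, t0}
  B1 = {s1, t1}
  B2 = {s3, t3}
  B3 = {s2, t2}
s0 ∈ B0, t0 ∈ B0 → same block
Bisimilar ⇒ trace-equivalent.

YES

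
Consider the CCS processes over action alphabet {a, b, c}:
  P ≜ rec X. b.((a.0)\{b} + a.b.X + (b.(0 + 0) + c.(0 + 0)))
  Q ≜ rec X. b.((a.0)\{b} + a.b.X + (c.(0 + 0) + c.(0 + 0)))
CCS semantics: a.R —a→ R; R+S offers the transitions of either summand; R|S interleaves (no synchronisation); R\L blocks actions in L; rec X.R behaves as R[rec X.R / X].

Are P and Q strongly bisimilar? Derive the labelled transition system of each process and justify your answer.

Reachable graph of P (5 states):
  p0 = rec X. b.((a.0)\{b} + a.b.X + (b.(0 + 0) + c.(0 + 0))) has moves ··b··> p1
  p1 = (a.0)\{b} + a.b.(rec X. b.((a.0)\{b} + a.b.X + (b.(0 + 0) + c.(0 + 0)))) + (b.(0 + 0) + c.(0 + 0)) has moves ··a··> p2, ··a··> p3, ··b··> p4, ··c··> p4
  p2 = 0\{b} has moves deadlocked
  p3 = b.(rec X. b.((a.0)\{b} + a.b.X + (b.(0 + 0) + c.(0 + 0)))) has moves ··b··> p0
  p4 = 0 + 0 has moves deadlocked
Reachable graph of Q (5 states):
  q0 = rec X. b.((a.0)\{b} + a.b.X + (c.(0 + 0) + c.(0 + 0))) has moves ··b··> q1
  q1 = (a.0)\{b} + a.b.(rec X. b.((a.0)\{b} + a.b.X + (c.(0 + 0) + c.(0 + 0)))) + (c.(0 + 0) + c.(0 + 0)) has moves ··a··> q2, ··a··> q3, ··c··> q4
  q2 = 0\{b} has moves deadlocked
  q3 = b.(rec X. b.((a.0)\{b} + a.b.X + (c.(0 + 0) + c.(0 + 0)))) has moves ··b··> q0
  q4 = 0 + 0 has moves deadlocked
Coarsest stable partition (strong bisimilarity classes):
  B0 = {p0}
  B1 = {p1}
  B2 = {p2, p4, q2, q4}
  B3 = {p3}
  B4 = {q0}
  B5 = {q1}
  B6 = {q3}
p0 ∈ B0, q0 ∈ B4 → different blocks

NO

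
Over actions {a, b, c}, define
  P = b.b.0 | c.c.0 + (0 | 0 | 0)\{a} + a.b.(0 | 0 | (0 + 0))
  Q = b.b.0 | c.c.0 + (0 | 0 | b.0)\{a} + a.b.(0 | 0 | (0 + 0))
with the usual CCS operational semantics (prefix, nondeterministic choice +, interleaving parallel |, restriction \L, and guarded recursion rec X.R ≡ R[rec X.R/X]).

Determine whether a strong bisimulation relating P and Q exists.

LTS(P): 11 reachable states
  m0 = b.b.0 | c.c.0 + (0 | 0 | 0)\{a} + a.b.(0 | 0 | (0 + 0)) has moves ··a··> m1, ··b··> m2, ··c··> m3
  m1 = b.(0 | 0 | (0 + 0)) has moves ··b··> m4
  m2 = b.0 | c.c.0 has moves ··b··> m5, ··c··> m6
  m3 = b.b.0 | c.0 has moves ··b··> m6, ··c··> m7
  m4 = 0 | 0 | (0 + 0) has moves deadlocked
  m5 = 0 | c.c.0 has moves ··c··> m8
  m6 = b.0 | c.0 has moves ··b··> m8, ··c··> m9
  m7 = b.b.0 | 0 has moves ··b··> m9
  m8 = 0 | c.0 has moves ··c··> m10
  m9 = b.0 | 0 has moves ··b··> m10
  m10 = 0 | 0 has moves deadlocked
LTS(Q): 12 reachable states
  n0 = b.b.0 | c.c.0 + (0 | 0 | b.0)\{a} + a.b.(0 | 0 | (0 + 0)) has moves ··a··> n1, ··b··> n2, ··b··> n3, ··c··> n4
  n1 = b.(0 | 0 | (0 + 0)) has moves ··b··> n5
  n2 = (0 | 0 | 0)\{a} has moves deadlocked
  n3 = b.0 | c.c.0 has moves ··b··> n6, ··c··> n7
  n4 = b.b.0 | c.0 has moves ··b··> n7, ··c··> n8
  n5 = 0 | 0 | (0 + 0) has moves deadlocked
  n6 = 0 | c.c.0 has moves ··c··> n9
  n7 = b.0 | c.0 has moves ··b··> n9, ··c··> n10
  n8 = b.b.0 | 0 has moves ··b··> n10
  n9 = 0 | c.0 has moves ··c··> n11
  n10 = b.0 | 0 has moves ··b··> n11
  n11 = 0 | 0 has moves deadlocked
Coarsest stable partition (strong bisimilarity classes):
  B0 = {m0}
  B1 = {m2, n3}
  B2 = {m6, n7}
  B3 = {m8, n9}
  B4 = {m10, m4, n11, n2, n5}
  B5 = {m1, m9, n1, n10}
  B6 = {m5, n6}
  B7 = {m3, n4}
  B8 = {m7, n8}
  B9 = {n0}
m0 ∈ B0, n0 ∈ B9 → different blocks

NO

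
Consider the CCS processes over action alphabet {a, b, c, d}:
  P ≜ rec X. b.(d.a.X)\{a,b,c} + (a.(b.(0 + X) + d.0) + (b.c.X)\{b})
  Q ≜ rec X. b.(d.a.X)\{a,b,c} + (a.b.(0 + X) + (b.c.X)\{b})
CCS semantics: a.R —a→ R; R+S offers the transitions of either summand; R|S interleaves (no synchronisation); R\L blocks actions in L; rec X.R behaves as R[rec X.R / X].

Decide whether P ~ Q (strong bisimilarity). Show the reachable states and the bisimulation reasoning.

NO

Reachable graph of P (6 states):
  p0 = rec X. b.(d.a.X)\{a,b,c} + (a.(b.(0 + X) + d.0) + (b.c.X)\{b}) → --a--▸ p1, --b--▸ p2
  p1 = b.(0 + (rec X. b.(d.a.X)\{a,b,c} + (a.(b.(0 + X) + d.0) + (b.c.X)\{b}))) + d.0 → --b--▸ p3, --d--▸ p4
  p2 = (d.a.(rec X. b.(d.a.X)\{a,b,c} + (a.(b.(0 + X) + d.0) + (b.c.X)\{b})))\{a,b,c} → --d--▸ p5
  p3 = 0 + (rec X. b.(d.a.X)\{a,b,c} + (a.(b.(0 + X) + d.0) + (b.c.X)\{b})) → --a--▸ p1, --b--▸ p2
  p4 = 0 → ∅
  p5 = (a.(rec X. b.(d.a.X)\{a,b,c} + (a.(b.(0 + X) + d.0) + (b.c.X)\{b})))\{a,b,c} → ∅
Reachable graph of Q (5 states):
  q0 = rec X. b.(d.a.X)\{a,b,c} + (a.b.(0 + X) + (b.c.X)\{b}) → --a--▸ q1, --b--▸ q2
  q1 = b.(0 + (rec X. b.(d.a.X)\{a,b,c} + (a.b.(0 + X) + (b.c.X)\{b}))) → --b--▸ q3
  q2 = (d.a.(rec X. b.(d.a.X)\{a,b,c} + (a.b.(0 + X) + (b.c.X)\{b})))\{a,b,c} → --d--▸ q4
  q3 = 0 + (rec X. b.(d.a.X)\{a,b,c} + (a.b.(0 + X) + (b.c.X)\{b})) → --a--▸ q1, --b--▸ q2
  q4 = (a.(rec X. b.(d.a.X)\{a,b,c} + (a.b.(0 + X) + (b.c.X)\{b})))\{a,b,c} → ∅
Partition-refinement fixed point:
  B0 = {p0, p3}
  B1 = {p1}
  B2 = {p4, p5, q4}
  B3 = {p2, q2}
  B4 = {q0, q3}
  B5 = {q1}
p0 ∈ B0, q0 ∈ B4 → different blocks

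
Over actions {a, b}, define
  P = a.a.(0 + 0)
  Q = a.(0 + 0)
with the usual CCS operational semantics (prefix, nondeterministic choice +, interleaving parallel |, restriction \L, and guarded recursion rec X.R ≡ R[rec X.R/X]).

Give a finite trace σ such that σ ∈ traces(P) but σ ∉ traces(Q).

LTS(P): 3 reachable states
  m0 = a.a.(0 + 0) has moves =a=> m1
  m1 = a.(0 + 0) has moves =a=> m2
  m2 = 0 + 0 has moves ∅
LTS(Q): 2 reachable states
  n0 = a.(0 + 0) has moves =a=> n1
  n1 = 0 + 0 has moves ∅
Run σ = ⟨aa⟩ on P: start {m0}
  step 1 (a): {m1}
  step 2 (a): {m2}
  — P admits the full trace.
Run σ = ⟨aa⟩ on Q: start {n0}
  step 1 (a): {n1}
  step 2 (a): ∅ (Q stuck)

aa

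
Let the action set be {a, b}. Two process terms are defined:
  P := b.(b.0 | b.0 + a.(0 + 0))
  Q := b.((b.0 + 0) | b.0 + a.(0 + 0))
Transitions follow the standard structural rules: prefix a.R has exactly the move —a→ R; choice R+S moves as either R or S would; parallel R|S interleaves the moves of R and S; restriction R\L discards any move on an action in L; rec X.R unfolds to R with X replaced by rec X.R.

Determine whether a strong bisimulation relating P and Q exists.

YES

P's transition system — 6 states:
  s0 = b.(b.0 | b.0 + a.(0 + 0)) ⊢ =b=> s1
  s1 = b.0 | b.0 + a.(0 + 0) ⊢ =a=> s2, =b=> s3, =b=> s4
  s2 = 0 + 0 ⊢ deadlocked
  s3 = 0 | b.0 ⊢ =b=> s5
  s4 = b.0 | 0 ⊢ =b=> s5
  s5 = 0 | 0 ⊢ deadlocked
Q's transition system — 6 states:
  t0 = b.((b.0 + 0) | b.0 + a.(0 + 0)) ⊢ =b=> t1
  t1 = (b.0 + 0) | b.0 + a.(0 + 0) ⊢ =a=> t2, =b=> t3, =b=> t4
  t2 = 0 + 0 ⊢ deadlocked
  t3 = (b.0 + 0) | 0 ⊢ =b=> t5
  t4 = 0 | b.0 ⊢ =b=> t5
  t5 = 0 | 0 ⊢ deadlocked
Bisimilarity quotient blocks:
  B0 = {s0, t0}
  B1 = {s1, t1}
  B2 = {s3, s4, t3, t4}
  B3 = {s2, s5, t2, t5}
s0 ∈ B0, t0 ∈ B0 → same block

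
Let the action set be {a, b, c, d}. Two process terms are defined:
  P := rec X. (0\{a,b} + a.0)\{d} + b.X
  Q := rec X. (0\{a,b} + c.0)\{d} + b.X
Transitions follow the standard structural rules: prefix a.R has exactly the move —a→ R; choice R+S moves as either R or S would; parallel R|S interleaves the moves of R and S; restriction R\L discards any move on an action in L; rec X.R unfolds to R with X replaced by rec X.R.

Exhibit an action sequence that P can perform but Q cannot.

a

Reachable graph of P (2 states):
  p0 = rec X. (0\{a,b} + a.0)\{d} + b.X :: =a=> p1, =b=> p0
  p1 = 0\{d} :: (no moves)
Reachable graph of Q (2 states):
  q0 = rec X. (0\{a,b} + c.0)\{d} + b.X :: =b=> q0, =c=> q1
  q1 = 0\{d} :: (no moves)
Executing a from P (initial set {p0}):
  after a @ step 1: {p1}
  — P admits the full trace.
Executing a from Q (initial set {q0}):
  after a @ step 1: no successor for Q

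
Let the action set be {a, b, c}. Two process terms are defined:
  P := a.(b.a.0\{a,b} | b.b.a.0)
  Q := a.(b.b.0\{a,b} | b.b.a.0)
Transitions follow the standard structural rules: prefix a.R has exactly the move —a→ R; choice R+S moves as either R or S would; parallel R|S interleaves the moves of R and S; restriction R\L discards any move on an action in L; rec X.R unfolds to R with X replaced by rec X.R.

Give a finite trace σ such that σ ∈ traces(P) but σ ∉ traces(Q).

P's transition system — 13 states:
  p0 = a.(b.a.0\{a,b} | b.b.a.0) :: =a=> p1
  p1 = b.a.0\{a,b} | b.b.a.0 :: =b=> p2, =b=> p3
  p2 = a.0\{a,b} | b.b.a.0 :: =a=> p4, =b=> p5
  p3 = b.a.0\{a,b} | b.a.0 :: =b=> p5, =b=> p6
  p4 = 0\{a,b} | b.b.a.0 :: =b=> p7
  p5 = a.0\{a,b} | b.a.0 :: =a=> p7, =b=> p8
  p6 = b.a.0\{a,b} | a.0 :: =a=> p9, =b=> p8
  p7 = 0\{a,b} | b.a.0 :: =b=> p10
  p8 = a.0\{a,b} | a.0 :: =a=> p10, =a=> p11
  p9 = b.a.0\{a,b} | 0 :: =b=> p11
  p10 = 0\{a,b} | a.0 :: =a=> p12
  p11 = a.0\{a,b} | 0 :: =a=> p12
  p12 = 0\{a,b} | 0 :: stopped
Q's transition system — 13 states:
  q0 = a.(b.b.0\{a,b} | b.b.a.0) :: =a=> q1
  q1 = b.b.0\{a,b} | b.b.a.0 :: =b=> q2, =b=> q3
  q2 = b.0\{a,b} | b.b.a.0 :: =b=> q4, =b=> q5
  q3 = b.b.0\{a,b} | b.a.0 :: =b=> q5, =b=> q6
  q4 = 0\{a,b} | b.b.a.0 :: =b=> q7
  q5 = b.0\{a,b} | b.a.0 :: =b=> q7, =b=> q8
  q6 = b.b.0\{a,b} | a.0 :: =a=> q9, =b=> q8
  q7 = 0\{a,b} | b.a.0 :: =b=> q10
  q8 = b.0\{a,b} | a.0 :: =a=> q11, =b=> q10
  q9 = b.b.0\{a,b} | 0 :: =b=> q11
  q10 = 0\{a,b} | a.0 :: =a=> q12
  q11 = b.0\{a,b} | 0 :: =b=> q12
  q12 = 0\{a,b} | 0 :: stopped
Executing aba from P (initial set {p0}):
  after a @ step 1: {p1}
  after b @ step 2: {p2, p3}
  after a @ step 3: {p4}
  P completes σ.
Executing aba from Q (initial set {q0}):
  after a @ step 1: {q1}
  after b @ step 2: {q2, q3}
  after a @ step 3: ∅ (Q stuck)

aba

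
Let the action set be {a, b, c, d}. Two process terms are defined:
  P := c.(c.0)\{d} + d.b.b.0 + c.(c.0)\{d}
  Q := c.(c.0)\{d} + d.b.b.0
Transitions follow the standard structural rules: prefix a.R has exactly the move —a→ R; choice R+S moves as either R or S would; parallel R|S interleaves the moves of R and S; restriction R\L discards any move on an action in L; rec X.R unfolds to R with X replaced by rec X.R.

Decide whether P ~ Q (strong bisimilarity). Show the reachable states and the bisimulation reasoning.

P ~ Q

LTS(P): 6 reachable states
  s0 = c.(c.0)\{d} + d.b.b.0 + c.(c.0)\{d} :: =c=> s1, =d=> s2
  s1 = (c.0)\{d} :: =c=> s3
  s2 = b.b.0 :: =b=> s4
  s3 = 0\{d} :: ∅
  s4 = b.0 :: =b=> s5
  s5 = 0 :: ∅
LTS(Q): 6 reachable states
  t0 = c.(c.0)\{d} + d.b.b.0 :: =c=> t1, =d=> t2
  t1 = (c.0)\{d} :: =c=> t3
  t2 = b.b.0 :: =b=> t4
  t3 = 0\{d} :: ∅
  t4 = b.0 :: =b=> t5
  t5 = 0 :: ∅
Coarsest stable partition (strong bisimilarity classes):
  B0 = {s0, t0}
  B1 = {s1, t1}
  B2 = {s3, s5, t3, t5}
  B3 = {s2, t2}
  B4 = {s4, t4}
s0 ∈ B0, t0 ∈ B0 → same block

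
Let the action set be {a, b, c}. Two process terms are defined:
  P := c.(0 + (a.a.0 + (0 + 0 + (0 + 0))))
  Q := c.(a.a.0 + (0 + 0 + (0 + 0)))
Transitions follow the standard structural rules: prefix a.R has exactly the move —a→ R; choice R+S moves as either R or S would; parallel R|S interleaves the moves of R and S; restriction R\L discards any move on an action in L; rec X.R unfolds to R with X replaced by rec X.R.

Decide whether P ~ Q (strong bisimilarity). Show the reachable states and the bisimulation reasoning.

P ~ Q

LTS(P): 4 reachable states
  m0 = c.(0 + (a.a.0 + (0 + 0 + (0 + 0)))) | --c--▸ m1
  m1 = 0 + (a.a.0 + (0 + 0 + (0 + 0))) | --a--▸ m2
  m2 = a.0 | --a--▸ m3
  m3 = 0 | ·
LTS(Q): 4 reachable states
  n0 = c.(a.a.0 + (0 + 0 + (0 + 0))) | --c--▸ n1
  n1 = a.a.0 + (0 + 0 + (0 + 0)) | --a--▸ n2
  n2 = a.0 | --a--▸ n3
  n3 = 0 | ·
Partition-refinement fixed point:
  B0 = {m0, n0}
  B1 = {m1, n1}
  B2 = {m2, n2}
  B3 = {m3, n3}
m0 ∈ B0, n0 ∈ B0 → same block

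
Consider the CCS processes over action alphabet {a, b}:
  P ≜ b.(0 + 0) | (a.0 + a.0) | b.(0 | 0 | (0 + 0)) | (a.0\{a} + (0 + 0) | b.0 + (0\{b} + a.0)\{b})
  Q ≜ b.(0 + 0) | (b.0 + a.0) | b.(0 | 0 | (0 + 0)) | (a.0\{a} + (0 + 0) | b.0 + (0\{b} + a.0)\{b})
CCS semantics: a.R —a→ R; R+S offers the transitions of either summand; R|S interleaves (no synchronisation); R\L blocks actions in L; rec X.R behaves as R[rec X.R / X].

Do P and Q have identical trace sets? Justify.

traces(P) ≠ traces(Q) — witness ⟨bbbb⟩

Reachable graph of P (32 states):
  p0 = b.(0 + 0) | (a.0 + a.0) | b.(0 | 0 | (0 + 0)) | (a.0\{a} + (0 + 0) | b.0 + (0\{b} + a.0)\{b}) :: --a--▸ p1, --a--▸ p2, --a--▸ p3, --b--▸ p4, --b--▸ p5, --b--▸ p6
  p1 = b.(0 + 0) | (a.0 + a.0) | b.(0 | 0 | (0 + 0)) | 0\{a} :: --a--▸ p7, --b--▸ p8, --b--▸ p9
  p2 = b.(0 + 0) | (a.0 + a.0) | b.(0 | 0 | (0 + 0)) | 0\{b} :: --a--▸ p10, --b--▸ p11, --b--▸ p12
  p3 = b.(0 + 0) | 0 | b.(0 | 0 | (0 + 0)) | (a.0\{a} + (0 + 0) | b.0 + (0\{b} + a.0)\{b}) :: --a--▸ p10, --a--▸ p7, --b--▸ p13, --b--▸ p14, --b--▸ p15
  p4 = (0 + 0) | (a.0 + a.0) | b.(0 | 0 | (0 + 0)) | (a.0\{a} + (0 + 0) | b.0 + (0\{b} + a.0)\{b}) :: --a--▸ p11, --a--▸ p13, --a--▸ p8, --b--▸ p16, --b--▸ p17
  p5 = b.(0 + 0) | (a.0 + a.0) | (0 | 0 | (0 + 0)) | (a.0\{a} + (0 + 0) | b.0 + (0\{b} + a.0)\{b}) :: --a--▸ p12, --a--▸ p14, --a--▸ p9, --b--▸ p16, --b--▸ p18
  p6 = b.(0 + 0) | (a.0 + a.0) | b.(0 | 0 | (0 + 0)) | ((0 + 0) | 0) :: --a--▸ p15, --b--▸ p17, --b--▸ p18
  p7 = b.(0 + 0) | 0 | b.(0 | 0 | (0 + 0)) | 0\{a} :: --b--▸ p19, --b--▸ p20
  p8 = (0 + 0) | (a.0 + a.0) | b.(0 | 0 | (0 + 0)) | 0\{a} :: --a--▸ p19, --b--▸ p21
  p9 = b.(0 + 0) | (a.0 + a.0) | (0 | 0 | (0 + 0)) | 0\{a} :: --a--▸ p20, --b--▸ p21
  p10 = b.(0 + 0) | 0 | b.(0 | 0 | (0 + 0)) | 0\{b} :: --b--▸ p22, --b--▸ p23
  p11 = (0 + 0) | (a.0 + a.0) | b.(0 | 0 | (0 + 0)) | 0\{b} :: --a--▸ p22, --b--▸ p24
  p12 = b.(0 + 0) | (a.0 + a.0) | (0 | 0 | (0 + 0)) | 0\{b} :: --a--▸ p23, --b--▸ p24
  p13 = (0 + 0) | 0 | b.(0 | 0 | (0 + 0)) | (a.0\{a} + (0 + 0) | b.0 + (0\{b} + a.0)\{b}) :: --a--▸ p19, --a--▸ p22, --b--▸ p25, --b--▸ p26
  p14 = b.(0 + 0) | 0 | (0 | 0 | (0 + 0)) | (a.0\{a} + (0 + 0) | b.0 + (0\{b} + a.0)\{b}) :: --a--▸ p20, --a--▸ p23, --b--▸ p25, --b--▸ p27
  p15 = b.(0 + 0) | 0 | b.(0 | 0 | (0 + 0)) | ((0 + 0) | 0) :: --b--▸ p26, --b--▸ p27
  p16 = (0 + 0) | (a.0 + a.0) | (0 | 0 | (0 + 0)) | (a.0\{a} + (0 + 0) | b.0 + (0\{b} + a.0)\{b}) :: --a--▸ p21, --a--▸ p24, --a--▸ p25, --b--▸ p28
  p17 = (0 + 0) | (a.0 + a.0) | b.(0 | 0 | (0 + 0)) | ((0 + 0) | 0) :: --a--▸ p26, --b--▸ p28
  p18 = b.(0 + 0) | (a.0 + a.0) | (0 | 0 | (0 + 0)) | ((0 + 0) | 0) :: --a--▸ p27, --b--▸ p28
  p19 = (0 + 0) | 0 | b.(0 | 0 | (0 + 0)) | 0\{a} :: --b--▸ p29
  p20 = b.(0 + 0) | 0 | (0 | 0 | (0 + 0)) | 0\{a} :: --b--▸ p29
  p21 = (0 + 0) | (a.0 + a.0) | (0 | 0 | (0 + 0)) | 0\{a} :: --a--▸ p29
  p22 = (0 + 0) | 0 | b.(0 | 0 | (0 + 0)) | 0\{b} :: --b--▸ p30
  p23 = b.(0 + 0) | 0 | (0 | 0 | (0 + 0)) | 0\{b} :: --b--▸ p30
  p24 = (0 + 0) | (a.0 + a.0) | (0 | 0 | (0 + 0)) | 0\{b} :: --a--▸ p30
  p25 = (0 + 0) | 0 | (0 | 0 | (0 + 0)) | (a.0\{a} + (0 + 0) | b.0 + (0\{b} + a.0)\{b}) :: --a--▸ p29, --a--▸ p30, --b--▸ p31
  p26 = (0 + 0) | 0 | b.(0 | 0 | (0 + 0)) | ((0 + 0) | 0) :: --b--▸ p31
  p27 = b.(0 + 0) | 0 | (0 | 0 | (0 + 0)) | ((0 + 0) | 0) :: --b--▸ p31
  p28 = (0 + 0) | (a.0 + a.0) | (0 | 0 | (0 + 0)) | ((0 + 0) | 0) :: --a--▸ p31
  p29 = (0 + 0) | 0 | (0 | 0 | (0 + 0)) | 0\{a} :: ∅
  p30 = (0 + 0) | 0 | (0 | 0 | (0 + 0)) | 0\{b} :: ∅
  p31 = (0 + 0) | 0 | (0 | 0 | (0 + 0)) | ((0 + 0) | 0) :: ∅
Reachable graph of Q (32 states):
  q0 = b.(0 + 0) | (b.0 + a.0) | b.(0 | 0 | (0 + 0)) | (a.0\{a} + (0 + 0) | b.0 + (0\{b} + a.0)\{b}) :: --a--▸ q1, --a--▸ q2, --a--▸ q3, --b--▸ q3, --b--▸ q4, --b--▸ q5, --b--▸ q6
  q1 = b.(0 + 0) | (b.0 + a.0) | b.(0 | 0 | (0 + 0)) | 0\{a} :: --a--▸ q7, --b--▸ q7, --b--▸ q8, --b--▸ q9
  q2 = b.(0 + 0) | (b.0 + a.0) | b.(0 | 0 | (0 + 0)) | 0\{b} :: --a--▸ q10, --b--▸ q10, --b--▸ q11, --b--▸ q12
  q3 = b.(0 + 0) | 0 | b.(0 | 0 | (0 + 0)) | (a.0\{a} + (0 + 0) | b.0 + (0\{b} + a.0)\{b}) :: --a--▸ q10, --a--▸ q7, --b--▸ q13, --b--▸ q14, --b--▸ q15
  q4 = (0 + 0) | (b.0 + a.0) | b.(0 | 0 | (0 + 0)) | (a.0\{a} + (0 + 0) | b.0 + (0\{b} + a.0)\{b}) :: --a--▸ q11, --a--▸ q13, --a--▸ q8, --b--▸ q13, --b--▸ q16, --b--▸ q17
  q5 = b.(0 + 0) | (b.0 + a.0) | (0 | 0 | (0 + 0)) | (a.0\{a} + (0 + 0) | b.0 + (0\{b} + a.0)\{b}) :: --a--▸ q12, --a--▸ q14, --a--▸ q9, --b--▸ q14, --b--▸ q16, --b--▸ q18
  q6 = b.(0 + 0) | (b.0 + a.0) | b.(0 | 0 | (0 + 0)) | ((0 + 0) | 0) :: --a--▸ q15, --b--▸ q15, --b--▸ q17, --b--▸ q18
  q7 = b.(0 + 0) | 0 | b.(0 | 0 | (0 + 0)) | 0\{a} :: --b--▸ q19, --b--▸ q20
  q8 = (0 + 0) | (b.0 + a.0) | b.(0 | 0 | (0 + 0)) | 0\{a} :: --a--▸ q19, --b--▸ q19, --b--▸ q21
  q9 = b.(0 + 0) | (b.0 + a.0) | (0 | 0 | (0 + 0)) | 0\{a} :: --a--▸ q20, --b--▸ q20, --b--▸ q21
  q10 = b.(0 + 0) | 0 | b.(0 | 0 | (0 + 0)) | 0\{b} :: --b--▸ q22, --b--▸ q23
  q11 = (0 + 0) | (b.0 + a.0) | b.(0 | 0 | (0 + 0)) | 0\{b} :: --a--▸ q22, --b--▸ q22, --b--▸ q24
  q12 = b.(0 + 0) | (b.0 + a.0) | (0 | 0 | (0 + 0)) | 0\{b} :: --a--▸ q23, --b--▸ q23, --b--▸ q24
  q13 = (0 + 0) | 0 | b.(0 | 0 | (0 + 0)) | (a.0\{a} + (0 + 0) | b.0 + (0\{b} + a.0)\{b}) :: --a--▸ q19, --a--▸ q22, --b--▸ q25, --b--▸ q26
  q14 = b.(0 + 0) | 0 | (0 | 0 | (0 + 0)) | (a.0\{a} + (0 + 0) | b.0 + (0\{b} + a.0)\{b}) :: --a--▸ q20, --a--▸ q23, --b--▸ q25, --b--▸ q27
  q15 = b.(0 + 0) | 0 | b.(0 | 0 | (0 + 0)) | ((0 + 0) | 0) :: --b--▸ q26, --b--▸ q27
  q16 = (0 + 0) | (b.0 + a.0) | (0 | 0 | (0 + 0)) | (a.0\{a} + (0 + 0) | b.0 + (0\{b} + a.0)\{b}) :: --a--▸ q21, --a--▸ q24, --a--▸ q25, --b--▸ q25, --b--▸ q28
  q17 = (0 + 0) | (b.0 + a.0) | b.(0 | 0 | (0 + 0)) | ((0 + 0) | 0) :: --a--▸ q26, --b--▸ q26, --b--▸ q28
  q18 = b.(0 + 0) | (b.0 + a.0) | (0 | 0 | (0 + 0)) | ((0 + 0) | 0) :: --a--▸ q27, --b--▸ q27, --b--▸ q28
  q19 = (0 + 0) | 0 | b.(0 | 0 | (0 + 0)) | 0\{a} :: --b--▸ q29
  q20 = b.(0 + 0) | 0 | (0 | 0 | (0 + 0)) | 0\{a} :: --b--▸ q29
  q21 = (0 + 0) | (b.0 + a.0) | (0 | 0 | (0 + 0)) | 0\{a} :: --a--▸ q29, --b--▸ q29
  q22 = (0 + 0) | 0 | b.(0 | 0 | (0 + 0)) | 0\{b} :: --b--▸ q30
  q23 = b.(0 + 0) | 0 | (0 | 0 | (0 + 0)) | 0\{b} :: --b--▸ q30
  q24 = (0 + 0) | (b.0 + a.0) | (0 | 0 | (0 + 0)) | 0\{b} :: --a--▸ q30, --b--▸ q30
  q25 = (0 + 0) | 0 | (0 | 0 | (0 + 0)) | (a.0\{a} + (0 + 0) | b.0 + (0\{b} + a.0)\{b}) :: --a--▸ q29, --a--▸ q30, --b--▸ q31
  q26 = (0 + 0) | 0 | b.(0 | 0 | (0 + 0)) | ((0 + 0) | 0) :: --b--▸ q31
  q27 = b.(0 + 0) | 0 | (0 | 0 | (0 + 0)) | ((0 + 0) | 0) :: --b--▸ q31
  q28 = (0 + 0) | (b.0 + a.0) | (0 | 0 | (0 + 0)) | ((0 + 0) | 0) :: --a--▸ q31, --b--▸ q31
  q29 = (0 + 0) | 0 | (0 | 0 | (0 + 0)) | 0\{a} :: ∅
  q30 = (0 + 0) | 0 | (0 | 0 | (0 + 0)) | 0\{b} :: ∅
  q31 = (0 + 0) | 0 | (0 | 0 | (0 + 0)) | ((0 + 0) | 0) :: ∅
Run σ = ⟨bbbb⟩ on Q: start {q0}
  [1] b ⇒ {q3, q4, q5, q6}
  [2] b ⇒ {q13, q14, q15, q16, q17, q18}
  [3] b ⇒ {q25, q26, q27, q28}
  [4] b ⇒ {q31}
  Q completes σ.
Run σ = ⟨bbbb⟩ on P: start {p0}
  [1] b ⇒ {p4, p5, p6}
  [2] b ⇒ {p16, p17, p18}
  [3] b ⇒ {p28}
  [4] b ⇒ ∅ (P stuck)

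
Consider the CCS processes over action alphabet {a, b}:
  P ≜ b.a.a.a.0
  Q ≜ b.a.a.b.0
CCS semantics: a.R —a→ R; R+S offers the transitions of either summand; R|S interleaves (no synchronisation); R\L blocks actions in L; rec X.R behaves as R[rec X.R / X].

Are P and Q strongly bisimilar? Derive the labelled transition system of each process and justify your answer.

P's transition system — 5 states:
  p0 = b.a.a.a.0 :: --b--▸ p1
  p1 = a.a.a.0 :: --a--▸ p2
  p2 = a.a.0 :: --a--▸ p3
  p3 = a.0 :: --a--▸ p4
  p4 = 0 :: ∅
Q's transition system — 5 states:
  q0 = b.a.a.b.0 :: --b--▸ q1
  q1 = a.a.b.0 :: --a--▸ q2
  q2 = a.b.0 :: --a--▸ q3
  q3 = b.0 :: --b--▸ q4
  q4 = 0 :: ∅
Partition-refinement fixed point:
  B0 = {p0}
  B1 = {p1}
  B2 = {p2}
  B3 = {p3}
  B4 = {p4, q4}
  B5 = {q0}
  B6 = {q1}
  B7 = {q2}
  B8 = {q3}
p0 ∈ B0, q0 ∈ B5 → different blocks

P ≁ Q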